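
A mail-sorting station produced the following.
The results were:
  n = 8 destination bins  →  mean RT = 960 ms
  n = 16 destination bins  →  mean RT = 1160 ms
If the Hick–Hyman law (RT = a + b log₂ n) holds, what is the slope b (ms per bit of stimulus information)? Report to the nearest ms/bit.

b = (RT₂ − RT₁)/(log₂ n₂ − log₂ n₁) = (1160 − 960)/(4 − 3) = 200 ms/bit.

200 ms/bit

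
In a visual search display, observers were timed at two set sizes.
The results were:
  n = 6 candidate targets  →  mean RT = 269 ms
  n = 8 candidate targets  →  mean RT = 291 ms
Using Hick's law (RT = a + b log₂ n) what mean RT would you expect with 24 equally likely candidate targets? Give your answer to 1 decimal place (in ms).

Fit slope and intercept:
  b = (291 − 269) / (log₂ 8 − log₂ 6) = 22 / (3 − 2.5850) = 53.007 ms/bit
  a = 269 − 53.007 × 2.5850 = 131.978 ms
Then RT(24) = 131.978 + 53.007 × log₂ 24 = 131.978 + 53.007 × 4.5850 ≈ 375.015 ms.

375.0 ms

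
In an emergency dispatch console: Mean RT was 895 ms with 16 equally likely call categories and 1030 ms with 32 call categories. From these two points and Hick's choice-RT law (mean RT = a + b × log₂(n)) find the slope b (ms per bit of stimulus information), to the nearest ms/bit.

b = (RT₂ − RT₁)/(log₂ n₂ − log₂ n₁) = (1030 − 895)/(5 − 4) = 135 ms/bit.

135 ms/bit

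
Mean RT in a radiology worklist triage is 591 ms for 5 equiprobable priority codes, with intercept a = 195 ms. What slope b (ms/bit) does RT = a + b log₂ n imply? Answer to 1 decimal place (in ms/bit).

170.5 ms/bit

b = (591 − 195) / log₂(5) = 396 / 2.3219 = 170.548 ms/bit.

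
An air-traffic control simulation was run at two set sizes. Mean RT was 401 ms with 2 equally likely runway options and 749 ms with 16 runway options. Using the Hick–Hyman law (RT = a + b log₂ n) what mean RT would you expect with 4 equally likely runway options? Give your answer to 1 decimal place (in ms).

With log₂ n on the abscissa the relation is linear; from the two conditions:
  b = (749 − 401) / (log₂ 16 − log₂ 2) = 348 / (4 − 1) = 116.000 ms/bit
  a = 401 − 116.000 × 1 = 285.000 ms
Then RT(4) = 285.000 + 116.000 × log₂ 4 = 285.000 + 116.000 × 2 ≈ 517.000 ms.

517.0 ms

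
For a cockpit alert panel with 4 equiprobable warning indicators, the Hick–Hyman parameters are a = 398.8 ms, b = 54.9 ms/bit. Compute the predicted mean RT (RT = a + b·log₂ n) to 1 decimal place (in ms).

log₂(4) = 2 bits, so RT = 398.8 + 54.9 × 2 ≈ 508.600 ms.

508.6 ms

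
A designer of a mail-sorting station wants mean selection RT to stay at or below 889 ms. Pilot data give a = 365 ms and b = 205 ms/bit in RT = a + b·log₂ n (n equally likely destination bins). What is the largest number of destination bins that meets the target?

205·log₂ n ≤ 889 − 365 = 524, giving log₂ n ≤ 2.5561 and n ≤ 5.881. The largest whole number is 5.

5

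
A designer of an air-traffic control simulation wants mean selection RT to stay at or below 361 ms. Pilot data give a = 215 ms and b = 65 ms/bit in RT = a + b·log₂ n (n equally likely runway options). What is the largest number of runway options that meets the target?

4

Information budget: (361 − 215)/65 = 2.2462 bits, so n ≤ 2^2.2462 = 4.744 → at most 4.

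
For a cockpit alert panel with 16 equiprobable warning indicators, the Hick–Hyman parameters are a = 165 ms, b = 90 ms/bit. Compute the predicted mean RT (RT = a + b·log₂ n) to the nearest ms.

log₂(16) = 4 bits, so RT = 165 + 90 × 4 ≈ 525.000 ms.

525 ms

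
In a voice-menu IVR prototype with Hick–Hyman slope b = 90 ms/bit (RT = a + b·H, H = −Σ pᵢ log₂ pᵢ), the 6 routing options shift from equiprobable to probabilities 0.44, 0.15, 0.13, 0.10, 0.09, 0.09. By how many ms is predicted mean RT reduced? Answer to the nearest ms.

28 ms

The RT saving is b·ΔH. Equiprobable H₀ = log₂(6) = 2.5850 bits; with the given probabilities H = 2.2718 bits.
b·(H₀ − H) = 90 × (2.5850 − 2.2718) = 28.18 ms.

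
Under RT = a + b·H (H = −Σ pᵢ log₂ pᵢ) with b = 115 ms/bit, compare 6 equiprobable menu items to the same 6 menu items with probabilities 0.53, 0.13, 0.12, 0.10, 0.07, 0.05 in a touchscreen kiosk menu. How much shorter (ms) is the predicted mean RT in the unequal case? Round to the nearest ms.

The RT saving is b·ΔH. Equiprobable H₀ = log₂(6) = 2.5850 bits; with the given probabilities H = 2.0520 bits.
b·(H₀ − H) = 115 × (2.5850 − 2.0520) = 61.29 ms.

61 ms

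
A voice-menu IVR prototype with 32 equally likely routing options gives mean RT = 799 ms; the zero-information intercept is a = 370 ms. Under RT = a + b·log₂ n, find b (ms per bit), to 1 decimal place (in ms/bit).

85.8 ms/bit

b = (799 − 370) / log₂(32) = 429 / 5 = 85.800 ms/bit.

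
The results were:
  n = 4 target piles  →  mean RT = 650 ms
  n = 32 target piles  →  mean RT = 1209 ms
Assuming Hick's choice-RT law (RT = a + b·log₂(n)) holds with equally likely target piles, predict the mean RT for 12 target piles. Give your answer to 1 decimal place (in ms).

With log₂ n on the abscissa the relation is linear; from the two conditions:
  b = (1209 − 650) / (log₂ 32 − log₂ 4) = 559 / (5 − 2) = 186.333 ms/bit
  a = 650 − 186.333 × 2 = 277.333 ms
Then RT(12) = 277.333 + 186.333 × log₂ 12 = 277.333 + 186.333 × 3.5850 ≈ 945.331 ms.

945.3 ms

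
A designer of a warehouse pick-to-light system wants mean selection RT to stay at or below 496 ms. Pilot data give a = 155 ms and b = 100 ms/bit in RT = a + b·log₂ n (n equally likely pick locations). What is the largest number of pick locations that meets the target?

Set 155 + 100·log₂ n ≤ 496 → log₂ n ≤ (496 − 155)/100 = 3.4100.
So n ≤ 2^3.4100 = 10.629; the largest integer n is 10.

10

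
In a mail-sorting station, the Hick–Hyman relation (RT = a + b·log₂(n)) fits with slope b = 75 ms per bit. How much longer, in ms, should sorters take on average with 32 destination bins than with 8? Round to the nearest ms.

Only the slope matters, since a is common to both: ΔRT = b·log₂(n₂/n₁).
log₂(32) − log₂(8) = log₂(32/8) = log₂(4) = 2.
ΔRT = 75 × 2.0000 = 150.000 ms.

150 ms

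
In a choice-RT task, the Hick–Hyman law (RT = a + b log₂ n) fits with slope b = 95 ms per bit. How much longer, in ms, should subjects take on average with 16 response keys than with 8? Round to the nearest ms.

Only the slope matters, since a is common to both: ΔRT = b·log₂(n₂/n₁).
log₂(16) − log₂(8) = log₂(16/8) = log₂(2) = 1.
ΔRT = 95 × 1.0000 = 95.000 ms.

95 ms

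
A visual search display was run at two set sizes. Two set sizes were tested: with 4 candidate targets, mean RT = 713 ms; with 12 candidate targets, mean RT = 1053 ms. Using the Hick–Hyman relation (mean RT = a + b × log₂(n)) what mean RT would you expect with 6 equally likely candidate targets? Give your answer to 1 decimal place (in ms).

Solve the two-equation system in a and b:
  b = (1053 − 713) / (log₂ 12 − log₂ 4) = 340 / (3.5850 − 2) = 214.516 ms/bit
  a = 713 − 214.516 × 2 = 283.968 ms
Then RT(6) = 283.968 + 214.516 × log₂ 6 = 283.968 + 214.516 × 2.5850 ≈ 838.484 ms.

838.5 ms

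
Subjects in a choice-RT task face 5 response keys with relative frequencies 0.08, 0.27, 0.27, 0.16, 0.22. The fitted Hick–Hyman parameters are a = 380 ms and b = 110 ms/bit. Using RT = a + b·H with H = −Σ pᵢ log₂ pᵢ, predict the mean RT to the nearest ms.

624 ms

H = 0.08·log₂(1/0.08) + 0.27·log₂(1/0.27) + 0.27·log₂(1/0.27) + 0.16·log₂(1/0.16) + 0.22·log₂(1/0.22) = 2.2151 bits.
RT = 380 + 110 × 2.2151 = 623.67 ms.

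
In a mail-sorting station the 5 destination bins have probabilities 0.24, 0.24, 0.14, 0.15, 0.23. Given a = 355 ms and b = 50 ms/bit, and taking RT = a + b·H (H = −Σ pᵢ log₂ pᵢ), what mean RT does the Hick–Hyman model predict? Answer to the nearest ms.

469 ms

Entropy contributions −pᵢ log₂ pᵢ: 0.4941, 0.4941, 0.3971, 0.4105, 0.4877; sum H = 2.2836 bits.
RT = a + bH = 355 + 50·2.2836 = 469.18 ms.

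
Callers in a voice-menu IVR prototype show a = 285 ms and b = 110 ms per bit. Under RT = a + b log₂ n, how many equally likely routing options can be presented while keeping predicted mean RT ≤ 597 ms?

Set 285 + 110·log₂ n ≤ 597 → log₂ n ≤ (597 − 285)/110 = 2.8364.
So n ≤ 2^2.8364 = 7.142; the largest integer n is 7.

7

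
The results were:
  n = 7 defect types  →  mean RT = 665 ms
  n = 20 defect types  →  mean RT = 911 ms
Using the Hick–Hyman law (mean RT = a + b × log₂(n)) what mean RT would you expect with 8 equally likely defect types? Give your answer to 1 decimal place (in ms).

696.3 ms

Fit slope and intercept:
  b = (911 − 665) / (log₂ 20 − log₂ 7) = 246 / (4.3219 − 2.8074) = 162.422 ms/bit
  a = 665 − 162.422 × 2.8074 = 209.024 ms
Then RT(8) = 209.024 + 162.422 × log₂ 8 = 209.024 + 162.422 × 3 ≈ 696.290 ms.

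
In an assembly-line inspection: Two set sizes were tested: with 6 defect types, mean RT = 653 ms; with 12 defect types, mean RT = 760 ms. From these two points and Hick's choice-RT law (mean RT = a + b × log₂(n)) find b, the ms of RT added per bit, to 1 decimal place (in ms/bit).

The slope on a log₂ axis is (760 − 653) / (3.5850 − 2.5850) = 107.000 ms/bit.

107.0 ms/bit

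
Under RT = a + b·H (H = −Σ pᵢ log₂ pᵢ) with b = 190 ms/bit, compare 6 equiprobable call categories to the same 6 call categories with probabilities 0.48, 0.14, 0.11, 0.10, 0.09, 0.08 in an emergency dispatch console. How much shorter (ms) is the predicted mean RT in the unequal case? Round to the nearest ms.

75 ms

The RT saving is b·ΔH. Equiprobable H₀ = log₂(6) = 2.5850 bits; with the given probabilities H = 2.1920 bits.
b·(H₀ − H) = 190 × (2.5850 − 2.1920) = 74.66 ms.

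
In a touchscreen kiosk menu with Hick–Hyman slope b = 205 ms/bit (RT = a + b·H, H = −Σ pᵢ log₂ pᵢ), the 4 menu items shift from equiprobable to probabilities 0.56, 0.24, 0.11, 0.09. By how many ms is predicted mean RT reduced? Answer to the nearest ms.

Equiprobable entropy H₀ = log₂ 4 = 2.0000 bits.
Skewed entropy H = −Σ pᵢ log₂ pᵢ = 1.6255 bits.
ΔRT = b·(H₀ − H) = 205 × 0.3745 = 76.77 ms.

77 ms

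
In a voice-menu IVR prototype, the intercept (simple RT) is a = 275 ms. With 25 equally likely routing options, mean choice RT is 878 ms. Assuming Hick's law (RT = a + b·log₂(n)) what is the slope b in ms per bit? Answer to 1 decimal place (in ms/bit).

129.8 ms/bit

25 alternatives carry log₂ 25 = 4.6439 bits; the choice cost is 878 − 275 = 603 ms, so b = 603/4.6439 = 129.849 ms/bit.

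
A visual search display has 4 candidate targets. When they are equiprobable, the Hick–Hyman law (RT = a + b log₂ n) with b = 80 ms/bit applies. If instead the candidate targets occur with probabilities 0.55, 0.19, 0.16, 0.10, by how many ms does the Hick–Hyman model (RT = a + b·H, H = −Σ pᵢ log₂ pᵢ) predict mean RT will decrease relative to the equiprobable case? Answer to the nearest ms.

Equiprobable entropy H₀ = log₂ 4 = 2.0000 bits.
Skewed entropy H = −Σ pᵢ log₂ pᵢ = 1.6848 bits.
ΔRT = b·(H₀ − H) = 80 × 0.3152 = 25.22 ms.

25 ms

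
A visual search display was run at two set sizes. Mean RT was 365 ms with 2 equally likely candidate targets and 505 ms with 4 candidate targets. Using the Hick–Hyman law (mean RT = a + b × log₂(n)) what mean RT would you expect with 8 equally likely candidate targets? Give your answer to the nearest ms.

645 ms

With log₂ n on the abscissa the relation is linear; from the two conditions:
  b = (505 − 365) / (log₂ 4 − log₂ 2) = 140 / (2 − 1) = 140 ms/bit
  a = 365 − 140 × 1 = 225 ms
Then RT(8) = 225 + 140 × log₂ 8 = 225 + 140 × 3 ≈ 645.000 ms.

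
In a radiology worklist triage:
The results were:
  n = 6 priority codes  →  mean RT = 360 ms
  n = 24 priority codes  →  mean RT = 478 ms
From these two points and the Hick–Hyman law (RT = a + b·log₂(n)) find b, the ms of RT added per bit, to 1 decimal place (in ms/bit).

Slope: b = (478 − 360) / (log₂ 24 − log₂ 6) = 118/2.0000 = 59.000 ms/bit.

59.0 ms/bit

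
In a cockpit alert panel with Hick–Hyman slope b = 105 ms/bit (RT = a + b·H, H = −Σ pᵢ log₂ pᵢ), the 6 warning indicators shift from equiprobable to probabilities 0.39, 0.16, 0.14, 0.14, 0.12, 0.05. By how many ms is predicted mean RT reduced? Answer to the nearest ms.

27 ms

Equiprobable entropy H₀ = log₂ 6 = 2.5850 bits.
Skewed entropy H = −Σ pᵢ log₂ pᵢ = 2.3302 bits.
ΔRT = b·(H₀ − H) = 105 × 0.2548 = 26.75 ms.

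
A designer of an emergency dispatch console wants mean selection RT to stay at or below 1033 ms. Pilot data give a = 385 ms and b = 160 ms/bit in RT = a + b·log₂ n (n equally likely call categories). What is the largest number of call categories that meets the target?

16

160·log₂ n ≤ 1033 − 385 = 648, giving log₂ n ≤ 4.0500 and n ≤ 16.564. The largest whole number is 16.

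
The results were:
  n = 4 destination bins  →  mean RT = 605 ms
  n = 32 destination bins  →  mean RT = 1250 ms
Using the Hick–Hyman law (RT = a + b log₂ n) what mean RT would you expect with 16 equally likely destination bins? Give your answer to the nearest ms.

1035 ms

RT is linear in log₂ n, so two points fix the line:
  b = (1250 − 605) / (log₂ 32 − log₂ 4) = 645 / (5 − 2) = 215 ms/bit
  a = 605 − 215 × 2 = 175 ms
Then RT(16) = 175 + 215 × log₂ 16 = 175 + 215 × 4 ≈ 1035.000 ms.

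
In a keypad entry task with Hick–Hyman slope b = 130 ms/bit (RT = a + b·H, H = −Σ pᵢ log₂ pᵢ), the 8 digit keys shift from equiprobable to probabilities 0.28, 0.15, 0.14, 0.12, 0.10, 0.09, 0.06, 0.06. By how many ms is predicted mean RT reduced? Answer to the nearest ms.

23 ms

Equiprobable entropy H₀ = log₂ 8 = 3.0000 bits.
Skewed entropy H = −Σ pᵢ log₂ pᵢ = 2.8209 bits.
ΔRT = b·(H₀ − H) = 130 × 0.1791 = 23.29 ms.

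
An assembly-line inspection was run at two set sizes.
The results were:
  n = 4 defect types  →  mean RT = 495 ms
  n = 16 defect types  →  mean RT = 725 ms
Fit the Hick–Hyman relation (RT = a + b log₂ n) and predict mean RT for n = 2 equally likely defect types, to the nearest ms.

Solve the two-equation system in a and b:
  b = (725 − 495) / (log₂ 16 − log₂ 4) = 230 / (4 − 2) = 115 ms/bit
  a = 495 − 115 × 2 = 265 ms
Then RT(2) = 265 + 115 × log₂ 2 = 265 + 115 × 1 ≈ 380.000 ms.

380 ms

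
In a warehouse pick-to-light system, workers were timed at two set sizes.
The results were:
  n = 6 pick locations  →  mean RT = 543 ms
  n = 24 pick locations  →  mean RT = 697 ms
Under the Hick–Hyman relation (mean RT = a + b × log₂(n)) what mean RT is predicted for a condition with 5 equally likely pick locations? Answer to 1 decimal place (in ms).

Solve the two-equation system in a and b:
  b = (697 − 543) / (log₂ 24 − log₂ 6) = 154 / (4.5850 − 2.5850) = 77.000 ms/bit
  a = 543 − 77.000 × 2.5850 = 343.958 ms
Then RT(5) = 343.958 + 77.000 × log₂ 5 = 343.958 + 77.000 × 2.3219 ≈ 522.746 ms.

522.7 ms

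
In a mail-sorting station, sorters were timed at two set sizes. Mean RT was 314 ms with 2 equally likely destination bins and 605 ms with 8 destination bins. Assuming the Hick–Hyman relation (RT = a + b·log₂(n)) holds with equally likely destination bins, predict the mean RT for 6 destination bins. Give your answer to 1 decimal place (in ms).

Fit slope and intercept:
  b = (605 − 314) / (log₂ 8 − log₂ 2) = 291 / (3 − 1) = 145.500 ms/bit
  a = 314 − 145.500 × 1 = 168.500 ms
Then RT(6) = 168.500 + 145.500 × log₂ 6 = 168.500 + 145.500 × 2.5850 ≈ 544.612 ms.

544.6 ms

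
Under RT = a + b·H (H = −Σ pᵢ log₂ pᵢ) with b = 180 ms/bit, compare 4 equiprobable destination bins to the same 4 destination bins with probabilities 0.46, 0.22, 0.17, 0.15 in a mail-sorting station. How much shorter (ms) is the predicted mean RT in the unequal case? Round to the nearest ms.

Equiprobable entropy H₀ = log₂ 4 = 2.0000 bits.
Skewed entropy H = −Σ pᵢ log₂ pᵢ = 1.8410 bits.
ΔRT = b·(H₀ − H) = 180 × 0.1590 = 28.61 ms.

29 ms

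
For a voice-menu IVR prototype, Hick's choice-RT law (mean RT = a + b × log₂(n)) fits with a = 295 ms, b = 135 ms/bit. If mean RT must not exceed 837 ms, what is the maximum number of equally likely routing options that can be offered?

16

Information budget: (837 − 295)/135 = 4.0148 bits, so n ≤ 2^4.0148 = 16.165 → at most 16.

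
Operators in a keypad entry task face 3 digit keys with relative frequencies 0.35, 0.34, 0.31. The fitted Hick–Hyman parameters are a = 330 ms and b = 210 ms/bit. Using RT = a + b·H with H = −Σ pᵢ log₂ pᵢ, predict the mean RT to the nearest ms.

H = 0.35·log₂(1/0.35) + 0.34·log₂(1/0.34) + 0.31·log₂(1/0.31) = 1.5831 bits.
RT = 330 + 210 × 1.5831 = 662.44 ms.

662 ms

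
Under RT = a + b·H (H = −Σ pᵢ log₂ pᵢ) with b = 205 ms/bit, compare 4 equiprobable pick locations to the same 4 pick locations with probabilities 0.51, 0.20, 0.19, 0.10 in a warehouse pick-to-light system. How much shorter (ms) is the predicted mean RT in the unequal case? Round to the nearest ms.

52 ms

The RT saving is b·ΔH. Equiprobable H₀ = log₂(4) = 2.0000 bits; with the given probabilities H = 1.7472 bits.
b·(H₀ − H) = 205 × (2.0000 − 1.7472) = 51.82 ms.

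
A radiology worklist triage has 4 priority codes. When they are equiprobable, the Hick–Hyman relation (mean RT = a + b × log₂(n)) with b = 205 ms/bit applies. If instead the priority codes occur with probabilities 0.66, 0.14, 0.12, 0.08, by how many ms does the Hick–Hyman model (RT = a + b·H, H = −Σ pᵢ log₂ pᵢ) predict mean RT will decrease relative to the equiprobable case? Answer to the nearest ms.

112 ms

Equiprobable entropy H₀ = log₂ 4 = 2.0000 bits.
Skewed entropy H = −Σ pᵢ log₂ pᵢ = 1.4513 bits.
ΔRT = b·(H₀ − H) = 205 × 0.5487 = 112.48 ms.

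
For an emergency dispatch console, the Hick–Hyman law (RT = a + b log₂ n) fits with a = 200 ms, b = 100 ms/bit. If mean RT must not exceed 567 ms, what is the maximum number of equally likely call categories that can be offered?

Information budget: (567 − 200)/100 = 3.6700 bits, so n ≤ 2^3.6700 = 12.729 → at most 12.

12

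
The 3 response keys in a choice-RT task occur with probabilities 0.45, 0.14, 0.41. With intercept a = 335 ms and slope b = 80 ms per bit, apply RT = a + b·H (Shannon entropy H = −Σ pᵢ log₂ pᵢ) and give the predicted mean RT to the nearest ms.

450 ms

Entropy contributions −pᵢ log₂ pᵢ: 0.5184, 0.3971, 0.5274; sum H = 1.4429 bits.
RT = a + bH = 335 + 80·1.4429 = 450.43 ms.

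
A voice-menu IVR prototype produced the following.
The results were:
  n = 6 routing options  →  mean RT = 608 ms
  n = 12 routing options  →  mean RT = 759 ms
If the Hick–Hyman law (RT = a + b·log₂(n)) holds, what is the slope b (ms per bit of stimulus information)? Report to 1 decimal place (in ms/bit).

151.0 ms/bit

The slope on a log₂ axis is (759 − 608) / (3.5850 − 2.5850) = 151.000 ms/bit.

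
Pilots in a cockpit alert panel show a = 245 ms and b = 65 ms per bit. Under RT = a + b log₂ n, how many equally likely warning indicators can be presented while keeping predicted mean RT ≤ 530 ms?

20

65·log₂ n ≤ 530 − 245 = 285, giving log₂ n ≤ 4.3846 and n ≤ 20.888. The largest whole number is 20.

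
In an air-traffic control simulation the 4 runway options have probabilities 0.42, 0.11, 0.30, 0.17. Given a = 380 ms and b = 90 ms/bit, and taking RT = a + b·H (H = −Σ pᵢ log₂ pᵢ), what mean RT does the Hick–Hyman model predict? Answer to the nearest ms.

545 ms

H = 0.42·log₂(1/0.42) + 0.11·log₂(1/0.11) + 0.30·log₂(1/0.30) + 0.17·log₂(1/0.17) = 1.8316 bits.
RT = 380 + 90 × 1.8316 = 544.84 ms.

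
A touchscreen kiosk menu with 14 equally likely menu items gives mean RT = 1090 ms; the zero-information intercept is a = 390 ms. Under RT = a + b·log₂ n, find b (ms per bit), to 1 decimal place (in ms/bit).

183.9 ms/bit

log₂(14) = 3.8074 bits.
b = (RT − a)/log₂ n = (1090 − 390) / 3.8074 = 183.855 ms/bit.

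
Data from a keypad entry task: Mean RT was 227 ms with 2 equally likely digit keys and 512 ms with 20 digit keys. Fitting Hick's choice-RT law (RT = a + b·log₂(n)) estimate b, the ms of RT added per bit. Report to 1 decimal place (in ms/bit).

85.8 ms/bit

The slope on a log₂ axis is (512 − 227) / (4.3219 − 1) = 85.794 ms/bit.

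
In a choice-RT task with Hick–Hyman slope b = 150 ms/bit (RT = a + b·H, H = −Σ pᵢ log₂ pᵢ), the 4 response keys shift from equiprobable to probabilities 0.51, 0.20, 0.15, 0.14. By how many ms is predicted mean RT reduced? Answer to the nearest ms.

35 ms

Equiprobable entropy H₀ = log₂ 4 = 2.0000 bits.
Skewed entropy H = −Σ pᵢ log₂ pᵢ = 1.7675 bits.
ΔRT = b·(H₀ − H) = 150 × 0.2325 = 34.88 ms.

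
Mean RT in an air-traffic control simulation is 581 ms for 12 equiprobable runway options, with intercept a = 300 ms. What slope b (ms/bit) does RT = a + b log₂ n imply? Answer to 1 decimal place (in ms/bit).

78.4 ms/bit

12 alternatives carry log₂ 12 = 3.5850 bits; the choice cost is 581 − 300 = 281 ms, so b = 281/3.5850 = 78.383 ms/bit.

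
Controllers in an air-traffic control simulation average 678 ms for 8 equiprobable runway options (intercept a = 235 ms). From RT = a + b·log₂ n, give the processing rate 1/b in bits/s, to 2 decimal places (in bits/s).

6.77 bits/s

Choice component = 678 − 235 = 443 ms over log₂(8) = 3 bits.
b = 443 / 3 = 147.667 ms/bit, so 1/b = 6.772 bits/s.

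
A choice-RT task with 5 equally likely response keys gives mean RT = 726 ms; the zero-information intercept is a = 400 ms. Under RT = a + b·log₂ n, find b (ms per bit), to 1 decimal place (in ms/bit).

log₂(5) = 2.3219 bits.
b = (RT − a)/log₂ n = (726 − 400) / 2.3219 = 140.401 ms/bit.

140.4 ms/bit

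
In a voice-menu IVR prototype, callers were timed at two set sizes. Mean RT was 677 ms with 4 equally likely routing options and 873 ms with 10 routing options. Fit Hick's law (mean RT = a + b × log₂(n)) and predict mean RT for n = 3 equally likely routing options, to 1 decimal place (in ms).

Solve the two-equation system in a and b:
  b = (873 − 677) / (log₂ 10 − log₂ 4) = 196 / (3.3219 − 2) = 148.268 ms/bit
  a = 677 − 148.268 × 2 = 380.463 ms
Then RT(3) = 380.463 + 148.268 × log₂ 3 = 380.463 + 148.268 × 1.5850 ≈ 615.463 ms.

615.5 ms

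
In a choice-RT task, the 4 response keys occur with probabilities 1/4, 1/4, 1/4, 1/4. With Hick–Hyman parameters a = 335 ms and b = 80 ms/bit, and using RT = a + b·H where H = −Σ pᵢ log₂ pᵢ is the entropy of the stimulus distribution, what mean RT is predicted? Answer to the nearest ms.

H = −Σ pᵢ log₂ pᵢ = 0.25·2 + 0.25·2 + 0.25·2 + 0.25·2 = 2.000 bits.
RT = 335 + 80 × 2.000 = 495.00 ms.

495 ms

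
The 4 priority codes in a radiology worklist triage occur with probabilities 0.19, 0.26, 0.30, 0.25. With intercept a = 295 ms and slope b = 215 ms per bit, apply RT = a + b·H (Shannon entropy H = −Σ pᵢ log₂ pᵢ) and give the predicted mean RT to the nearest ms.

721 ms

Entropy contributions −pᵢ log₂ pᵢ: 0.4552, 0.5053, 0.5211, 0.5000; sum H = 1.9816 bits.
RT = a + bH = 295 + 215·1.9816 = 721.04 ms.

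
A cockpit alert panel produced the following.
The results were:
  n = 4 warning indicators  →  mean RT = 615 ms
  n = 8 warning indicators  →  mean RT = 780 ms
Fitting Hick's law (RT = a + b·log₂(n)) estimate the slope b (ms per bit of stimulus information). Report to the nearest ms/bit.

Slope: b = (780 − 615) / (log₂ 8 − log₂ 4) = 165/1.0000 = 165 ms/bit.

165 ms/bit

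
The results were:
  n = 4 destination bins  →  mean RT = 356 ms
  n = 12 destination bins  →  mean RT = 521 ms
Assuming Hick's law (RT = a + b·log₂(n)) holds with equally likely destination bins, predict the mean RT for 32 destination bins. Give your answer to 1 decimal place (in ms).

Fit slope and intercept:
  b = (521 − 356) / (log₂ 12 − log₂ 4) = 165 / (3.5850 − 2) = 104.103 ms/bit
  a = 356 − 104.103 × 2 = 147.793 ms
Then RT(32) = 147.793 + 104.103 × log₂ 32 = 147.793 + 104.103 × 5 ≈ 668.310 ms.

668.3 ms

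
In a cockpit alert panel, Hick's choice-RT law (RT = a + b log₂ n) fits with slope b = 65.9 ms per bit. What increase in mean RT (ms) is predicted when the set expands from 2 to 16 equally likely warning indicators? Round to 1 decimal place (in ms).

197.7 ms

The intercept a cancels: ΔRT = b·(log₂ n₂ − log₂ n₁) = b·log₂(n₂/n₁).
log₂(16) − log₂(2) = log₂(16/2) = log₂(8) = 3.
ΔRT = 65.9 × 3.0000 = 197.700 ms.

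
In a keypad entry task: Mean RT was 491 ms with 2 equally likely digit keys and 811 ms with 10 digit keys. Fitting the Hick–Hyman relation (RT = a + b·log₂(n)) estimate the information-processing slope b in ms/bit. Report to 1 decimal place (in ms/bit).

b = (RT₂ − RT₁)/(log₂ n₂ − log₂ n₁) = (811 − 491)/(3.3219 − 1) = 137.816 ms/bit.

137.8 ms/bit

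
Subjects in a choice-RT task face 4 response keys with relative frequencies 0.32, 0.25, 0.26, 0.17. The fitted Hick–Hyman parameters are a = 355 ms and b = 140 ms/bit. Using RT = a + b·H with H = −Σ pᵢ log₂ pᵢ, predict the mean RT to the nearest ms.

Entropy contributions −pᵢ log₂ pᵢ: 0.5260, 0.5000, 0.5053, 0.4346; sum H = 1.9659 bits.
RT = a + bH = 355 + 140·1.9659 = 630.23 ms.

630 ms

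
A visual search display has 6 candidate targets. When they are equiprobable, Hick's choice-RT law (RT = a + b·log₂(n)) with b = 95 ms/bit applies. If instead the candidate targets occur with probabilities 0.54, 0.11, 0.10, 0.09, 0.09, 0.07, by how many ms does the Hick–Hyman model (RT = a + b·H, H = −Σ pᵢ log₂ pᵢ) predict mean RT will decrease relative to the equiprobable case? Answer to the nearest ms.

Equiprobable entropy H₀ = log₂ 6 = 2.5850 bits.
Skewed entropy H = −Σ pᵢ log₂ pᵢ = 2.0564 bits.
ΔRT = b·(H₀ − H) = 95 × 0.5286 = 50.21 ms.

50 ms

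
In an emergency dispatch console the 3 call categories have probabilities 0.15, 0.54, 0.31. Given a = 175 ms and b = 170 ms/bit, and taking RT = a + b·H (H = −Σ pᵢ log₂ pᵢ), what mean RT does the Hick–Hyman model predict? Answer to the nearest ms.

Entropy contributions −pᵢ log₂ pᵢ: 0.4105, 0.4800, 0.5238; sum H = 1.4144 bits.
RT = a + bH = 175 + 170·1.4144 = 415.45 ms.

415 ms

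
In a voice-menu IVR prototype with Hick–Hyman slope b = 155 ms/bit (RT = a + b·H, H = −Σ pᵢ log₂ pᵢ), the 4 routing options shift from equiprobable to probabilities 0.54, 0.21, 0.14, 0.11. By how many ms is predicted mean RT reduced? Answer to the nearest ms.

The RT saving is b·ΔH. Equiprobable H₀ = log₂(4) = 2.0000 bits; with the given probabilities H = 1.7003 bits.
b·(H₀ − H) = 155 × (2.0000 − 1.7003) = 46.46 ms.

46 ms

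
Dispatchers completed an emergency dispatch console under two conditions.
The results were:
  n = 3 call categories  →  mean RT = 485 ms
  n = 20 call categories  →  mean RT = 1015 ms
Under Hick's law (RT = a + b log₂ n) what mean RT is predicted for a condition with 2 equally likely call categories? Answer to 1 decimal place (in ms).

Fit slope and intercept:
  b = (1015 − 485) / (log₂ 20 − log₂ 3) = 530 / (4.3219 − 1.5850) = 193.645 ms/bit
  a = 485 − 193.645 × 1.5850 = 178.080 ms
Then RT(2) = 178.080 + 193.645 × log₂ 2 = 178.080 + 193.645 × 1 ≈ 371.725 ms.

371.7 ms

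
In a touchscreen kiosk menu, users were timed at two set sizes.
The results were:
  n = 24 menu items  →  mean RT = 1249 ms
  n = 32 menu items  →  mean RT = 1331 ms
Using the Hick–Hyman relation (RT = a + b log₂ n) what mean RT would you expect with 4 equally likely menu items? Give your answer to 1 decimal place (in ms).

738.3 ms

With log₂ n on the abscissa the relation is linear; from the two conditions:
  b = (1331 − 1249) / (log₂ 32 − log₂ 24) = 82 / (5 − 4.5850) = 197.573 ms/bit
  a = 1249 − 197.573 × 4.5850 = 343.137 ms
Then RT(4) = 343.137 + 197.573 × log₂ 4 = 343.137 + 197.573 × 2 ≈ 738.282 ms.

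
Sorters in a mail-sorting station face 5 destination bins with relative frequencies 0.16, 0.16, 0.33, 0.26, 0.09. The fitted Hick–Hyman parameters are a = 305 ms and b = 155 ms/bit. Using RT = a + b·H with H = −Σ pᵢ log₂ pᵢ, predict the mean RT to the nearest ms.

645 ms

Entropy contributions −pᵢ log₂ pᵢ: 0.4230, 0.4230, 0.5278, 0.5053, 0.3127; sum H = 2.1918 bits.
RT = a + bH = 305 + 155·2.1918 = 644.73 ms.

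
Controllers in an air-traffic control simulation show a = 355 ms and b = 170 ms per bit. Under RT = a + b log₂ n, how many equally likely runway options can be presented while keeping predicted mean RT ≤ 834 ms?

170·log₂ n ≤ 834 − 355 = 479, giving log₂ n ≤ 2.8176 and n ≤ 7.050. The largest whole number is 7.

7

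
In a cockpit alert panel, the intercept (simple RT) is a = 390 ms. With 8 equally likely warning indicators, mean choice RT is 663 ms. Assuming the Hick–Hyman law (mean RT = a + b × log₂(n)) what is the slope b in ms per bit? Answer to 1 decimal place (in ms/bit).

91.0 ms/bit

b = (663 − 390) / log₂(8) = 273 / 3 = 91.000 ms/bit.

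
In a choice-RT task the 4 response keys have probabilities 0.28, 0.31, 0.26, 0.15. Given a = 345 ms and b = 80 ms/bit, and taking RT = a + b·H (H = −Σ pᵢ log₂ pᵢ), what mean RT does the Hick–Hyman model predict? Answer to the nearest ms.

501 ms

Entropy contributions −pᵢ log₂ pᵢ: 0.5142, 0.5238, 0.5053, 0.4105; sum H = 1.9538 bits.
RT = a + bH = 345 + 80·1.9538 = 501.31 ms.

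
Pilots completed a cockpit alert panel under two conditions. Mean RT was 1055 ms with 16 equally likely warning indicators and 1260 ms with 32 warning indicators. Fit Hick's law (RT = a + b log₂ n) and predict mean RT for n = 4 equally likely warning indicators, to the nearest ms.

RT is linear in log₂ n, so two points fix the line:
  b = (1260 − 1055) / (log₂ 32 − log₂ 16) = 205 / (5 − 4) = 205 ms/bit
  a = 1055 − 205 × 4 = 235 ms
Then RT(4) = 235 + 205 × log₂ 4 = 235 + 205 × 2 ≈ 645.000 ms.

645 ms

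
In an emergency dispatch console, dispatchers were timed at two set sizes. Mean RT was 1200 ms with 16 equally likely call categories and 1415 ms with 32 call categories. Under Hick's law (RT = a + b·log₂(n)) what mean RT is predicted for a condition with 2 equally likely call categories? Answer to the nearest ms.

Fit slope and intercept:
  b = (1415 − 1200) / (log₂ 32 − log₂ 16) = 215 / (5 − 4) = 215 ms/bit
  a = 1200 − 215 × 4 = 340 ms
Then RT(2) = 340 + 215 × log₂ 2 = 340 + 215 × 1 ≈ 555.000 ms.

555 ms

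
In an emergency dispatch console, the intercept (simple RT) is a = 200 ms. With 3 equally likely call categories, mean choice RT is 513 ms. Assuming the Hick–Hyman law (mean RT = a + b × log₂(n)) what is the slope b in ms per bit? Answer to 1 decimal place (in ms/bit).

3 alternatives carry log₂ 3 = 1.5850 bits; the choice cost is 513 − 200 = 313 ms, so b = 313/1.5850 = 197.481 ms/bit.

197.5 ms/bit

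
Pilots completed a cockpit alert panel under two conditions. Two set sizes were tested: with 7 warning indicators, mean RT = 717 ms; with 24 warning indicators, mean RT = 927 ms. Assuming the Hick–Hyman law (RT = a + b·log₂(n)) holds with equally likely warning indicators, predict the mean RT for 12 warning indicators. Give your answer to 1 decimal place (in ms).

With log₂ n on the abscissa the relation is linear; from the two conditions:
  b = (927 − 717) / (log₂ 24 − log₂ 7) = 210 / (4.5850 − 2.8074) = 118.136 ms/bit
  a = 717 − 118.136 × 2.8074 = 385.349 ms
Then RT(12) = 385.349 + 118.136 × log₂ 12 = 385.349 + 118.136 × 3.5850 ≈ 808.864 ms.

808.9 ms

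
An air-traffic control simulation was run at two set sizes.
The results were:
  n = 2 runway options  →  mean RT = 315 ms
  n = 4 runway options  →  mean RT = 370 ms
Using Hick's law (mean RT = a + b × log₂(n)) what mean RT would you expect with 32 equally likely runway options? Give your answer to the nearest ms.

535 ms

With log₂ n on the abscissa the relation is linear; from the two conditions:
  b = (370 − 315) / (log₂ 4 − log₂ 2) = 55 / (2 − 1) = 55 ms/bit
  a = 315 − 55 × 1 = 260 ms
Then RT(32) = 260 + 55 × log₂ 32 = 260 + 55 × 5 ≈ 535.000 ms.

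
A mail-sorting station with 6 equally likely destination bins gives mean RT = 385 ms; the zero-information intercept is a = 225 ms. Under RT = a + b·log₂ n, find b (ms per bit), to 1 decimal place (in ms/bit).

61.9 ms/bit

log₂(6) = 2.5850 bits.
b = (RT − a)/log₂ n = (385 − 225) / 2.5850 = 61.896 ms/bit.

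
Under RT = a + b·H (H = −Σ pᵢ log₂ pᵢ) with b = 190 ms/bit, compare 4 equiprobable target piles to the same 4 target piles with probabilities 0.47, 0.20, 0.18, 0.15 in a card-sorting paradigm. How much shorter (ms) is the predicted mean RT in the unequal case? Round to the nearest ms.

Equiprobable entropy H₀ = log₂ 4 = 2.0000 bits.
Skewed entropy H = −Σ pᵢ log₂ pᵢ = 1.8322 bits.
ΔRT = b·(H₀ − H) = 190 × 0.1678 = 31.88 ms.

32 ms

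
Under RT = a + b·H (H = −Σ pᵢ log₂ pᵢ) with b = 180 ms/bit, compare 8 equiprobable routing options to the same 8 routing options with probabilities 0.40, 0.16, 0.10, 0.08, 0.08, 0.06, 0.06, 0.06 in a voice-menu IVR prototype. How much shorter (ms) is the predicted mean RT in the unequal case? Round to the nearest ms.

Equiprobable entropy H₀ = log₂ 8 = 3.0000 bits.
Skewed entropy H = −Σ pᵢ log₂ pᵢ = 2.5976 bits.
ΔRT = b·(H₀ − H) = 180 × 0.4024 = 72.43 ms.

72 ms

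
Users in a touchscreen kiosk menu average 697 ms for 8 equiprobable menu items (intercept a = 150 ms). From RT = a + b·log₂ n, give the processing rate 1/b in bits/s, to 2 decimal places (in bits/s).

b = (697 − 150)/log₂ 8 = 547/3 = 182.333 ms per bit = 0.18233 s/bit; the reciprocal is 5.484 bits/s.

5.48 bits/s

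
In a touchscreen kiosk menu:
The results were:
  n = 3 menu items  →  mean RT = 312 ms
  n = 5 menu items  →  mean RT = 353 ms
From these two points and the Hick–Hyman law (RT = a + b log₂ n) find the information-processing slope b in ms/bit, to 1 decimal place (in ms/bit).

The slope on a log₂ axis is (353 − 312) / (2.3219 − 1.5850) = 55.634 ms/bit.

55.6 ms/bit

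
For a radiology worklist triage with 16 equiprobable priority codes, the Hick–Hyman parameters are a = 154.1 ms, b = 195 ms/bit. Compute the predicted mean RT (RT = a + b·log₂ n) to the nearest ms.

934 ms

log₂(16) = 4 bits, so RT = 154.1 + 195 × 4 ≈ 934.100 ms.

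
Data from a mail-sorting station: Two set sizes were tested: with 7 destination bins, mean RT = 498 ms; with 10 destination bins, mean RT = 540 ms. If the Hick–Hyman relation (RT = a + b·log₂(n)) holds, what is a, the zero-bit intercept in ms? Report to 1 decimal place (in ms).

268.9 ms

The slope on a log₂ axis is (540 − 498) / (3.3219 − 2.8074) = 81.621 ms/bit.
Intercept: a = 498 − 81.621·log₂(7) = 268.861 ms.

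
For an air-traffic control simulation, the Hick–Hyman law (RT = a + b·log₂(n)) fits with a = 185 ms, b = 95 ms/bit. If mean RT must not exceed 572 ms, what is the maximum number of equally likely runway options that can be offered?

Information budget: (572 − 185)/95 = 4.0737 bits, so n ≤ 2^4.0737 = 16.838 → at most 16.

16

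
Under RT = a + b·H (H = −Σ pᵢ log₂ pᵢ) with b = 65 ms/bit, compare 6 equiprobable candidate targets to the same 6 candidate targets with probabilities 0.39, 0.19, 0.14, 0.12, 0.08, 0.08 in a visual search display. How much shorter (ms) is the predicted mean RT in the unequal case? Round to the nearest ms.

The RT saving is b·ΔH. Equiprobable H₀ = log₂(6) = 2.5850 bits; with the given probabilities H = 2.3322 bits.
b·(H₀ − H) = 65 × (2.5850 − 2.3322) = 16.43 ms.

16 ms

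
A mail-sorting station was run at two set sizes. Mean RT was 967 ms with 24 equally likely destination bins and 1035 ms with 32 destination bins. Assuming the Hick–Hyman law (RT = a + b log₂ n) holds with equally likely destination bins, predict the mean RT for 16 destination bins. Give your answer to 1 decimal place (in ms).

871.2 ms

With log₂ n on the abscissa the relation is linear; from the two conditions:
  b = (1035 − 967) / (log₂ 32 − log₂ 24) = 68 / (5 − 4.5850) = 163.841 ms/bit
  a = 967 − 163.841 × 4.5850 = 215.797 ms
Then RT(16) = 215.797 + 163.841 × log₂ 16 = 215.797 + 163.841 × 4 ≈ 871.159 ms.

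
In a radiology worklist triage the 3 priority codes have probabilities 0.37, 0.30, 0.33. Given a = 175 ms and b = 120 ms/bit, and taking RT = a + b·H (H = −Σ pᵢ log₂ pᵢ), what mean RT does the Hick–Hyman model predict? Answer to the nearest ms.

365 ms

Entropy contributions −pᵢ log₂ pᵢ: 0.5307, 0.5211, 0.5278; sum H = 1.5796 bits.
RT = a + bH = 175 + 120·1.5796 = 364.56 ms.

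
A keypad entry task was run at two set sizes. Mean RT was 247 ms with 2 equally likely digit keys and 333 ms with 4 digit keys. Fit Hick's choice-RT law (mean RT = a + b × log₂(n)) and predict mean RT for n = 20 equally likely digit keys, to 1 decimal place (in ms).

Fit slope and intercept:
  b = (333 − 247) / (log₂ 4 − log₂ 2) = 86 / (2 − 1) = 86.000 ms/bit
  a = 247 − 86.000 × 1 = 161.000 ms
Then RT(20) = 161.000 + 86.000 × log₂ 20 = 161.000 + 86.000 × 4.3219 ≈ 532.686 ms.

532.7 ms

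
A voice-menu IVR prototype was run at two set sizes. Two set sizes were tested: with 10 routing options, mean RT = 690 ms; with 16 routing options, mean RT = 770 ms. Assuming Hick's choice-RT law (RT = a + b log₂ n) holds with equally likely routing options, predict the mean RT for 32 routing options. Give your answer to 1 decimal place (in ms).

Solve the two-equation system in a and b:
  b = (770 − 690) / (log₂ 16 − log₂ 10) = 80 / (4 − 3.3219) = 117.982 ms/bit
  a = 690 − 117.982 × 3.3219 = 298.074 ms
Then RT(32) = 298.074 + 117.982 × log₂ 32 = 298.074 + 117.982 × 5 ≈ 887.982 ms.

888.0 ms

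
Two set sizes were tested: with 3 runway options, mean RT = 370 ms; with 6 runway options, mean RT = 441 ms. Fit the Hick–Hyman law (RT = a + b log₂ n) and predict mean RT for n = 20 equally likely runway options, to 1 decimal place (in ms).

With log₂ n on the abscissa the relation is linear; from the two conditions:
  b = (441 − 370) / (log₂ 6 − log₂ 3) = 71 / (2.5850 − 1.5850) = 71.000 ms/bit
  a = 370 − 71.000 × 1.5850 = 257.468 ms
Then RT(20) = 257.468 + 71.000 × log₂ 20 = 257.468 + 71.000 × 4.3219 ≈ 564.325 ms.

564.3 ms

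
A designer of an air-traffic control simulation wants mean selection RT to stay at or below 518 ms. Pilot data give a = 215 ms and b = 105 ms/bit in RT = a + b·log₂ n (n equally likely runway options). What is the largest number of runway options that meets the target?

105·log₂ n ≤ 518 − 215 = 303, giving log₂ n ≤ 2.8857 and n ≤ 7.391. The largest whole number is 7.

7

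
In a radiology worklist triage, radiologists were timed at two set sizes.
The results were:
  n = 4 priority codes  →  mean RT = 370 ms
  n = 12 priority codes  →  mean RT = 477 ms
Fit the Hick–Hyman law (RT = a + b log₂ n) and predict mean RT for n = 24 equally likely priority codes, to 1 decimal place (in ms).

Solve the two-equation system in a and b:
  b = (477 − 370) / (log₂ 12 − log₂ 4) = 107 / (3.5850 − 2) = 67.509 ms/bit
  a = 370 − 67.509 × 2 = 234.981 ms
Then RT(24) = 234.981 + 67.509 × log₂ 24 = 234.981 + 67.509 × 4.5850 ≈ 544.509 ms.

544.5 ms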